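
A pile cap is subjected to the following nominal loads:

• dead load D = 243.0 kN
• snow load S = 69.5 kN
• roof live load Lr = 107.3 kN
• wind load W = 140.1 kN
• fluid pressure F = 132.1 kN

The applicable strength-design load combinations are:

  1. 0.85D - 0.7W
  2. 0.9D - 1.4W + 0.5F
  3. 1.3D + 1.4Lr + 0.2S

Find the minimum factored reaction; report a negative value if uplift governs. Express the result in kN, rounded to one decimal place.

1. 0.85(243.0) - 0.7(140.1) = 206.6 - 98.1 = 108.5
2. 0.9(243.0) - 1.4(140.1) + 0.5(132.1) = 88.6
3. 1.3(243.0) + 1.4(107.3) + 0.2(69.5) = 315.9 + 150.2 + 13.9 = 480.0
Combination 2 gives the minimum: 88.6 kN.

88.6 kN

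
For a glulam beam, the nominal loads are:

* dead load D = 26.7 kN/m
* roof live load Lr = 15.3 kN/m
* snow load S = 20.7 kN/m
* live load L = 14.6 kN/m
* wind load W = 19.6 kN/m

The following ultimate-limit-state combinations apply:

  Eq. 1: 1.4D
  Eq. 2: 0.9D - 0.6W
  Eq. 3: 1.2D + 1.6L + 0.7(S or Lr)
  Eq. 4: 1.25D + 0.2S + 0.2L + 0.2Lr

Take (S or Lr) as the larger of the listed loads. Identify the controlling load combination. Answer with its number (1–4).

(S or Lr) → S = 20.7 kN/m.
Eq. 1: 1.4(26.7) = 37.38
Eq. 2: 0.9(26.7) - 0.6(19.6) = 24.03 - 11.76 = 12.27
Eq. 3: 1.2(26.7) + 1.6(14.6) + 0.7(20.7) = 32.04 + 23.36 + 14.49 = 69.89
Eq. 4: 1.25(26.7) + 0.2(20.7) + 0.2(14.6) + 0.2(15.3) = 33.38 + 4.14 + 2.92 + 3.06 = 43.50
The largest value is 69.89 kN/m from combination 3.

Combination 3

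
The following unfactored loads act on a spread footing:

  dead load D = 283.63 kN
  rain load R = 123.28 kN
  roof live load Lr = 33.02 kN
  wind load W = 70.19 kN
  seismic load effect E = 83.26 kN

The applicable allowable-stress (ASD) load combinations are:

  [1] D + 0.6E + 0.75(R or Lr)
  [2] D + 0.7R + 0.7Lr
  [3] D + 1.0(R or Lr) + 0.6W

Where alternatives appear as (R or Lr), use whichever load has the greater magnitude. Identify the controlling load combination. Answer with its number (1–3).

(R or Lr) → R = 123.28 kN.
[1] 1.0(283.63) + 0.6(83.26) + 0.75(123.28) = 283.63 + 49.96 + 92.46 = 426.05
[2] 1.0(283.63) + 0.7(123.28) + 0.7(33.02) = 283.63 + 86.30 + 23.11 = 393.04
[3] 1.0(283.63) + 1.0(123.28) + 0.6(70.19) = 283.63 + 123.28 + 42.11 = 449.02
The largest value is 449.02 kN from combination 3.

Combination 3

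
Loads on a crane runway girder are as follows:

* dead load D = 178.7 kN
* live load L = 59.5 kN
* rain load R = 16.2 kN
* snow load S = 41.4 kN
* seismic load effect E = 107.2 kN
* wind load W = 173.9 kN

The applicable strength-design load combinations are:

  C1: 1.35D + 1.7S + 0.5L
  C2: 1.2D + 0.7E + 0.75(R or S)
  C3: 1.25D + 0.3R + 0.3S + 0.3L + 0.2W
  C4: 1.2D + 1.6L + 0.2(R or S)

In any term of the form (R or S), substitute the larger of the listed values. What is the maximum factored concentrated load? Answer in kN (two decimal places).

(R or S) → S = 41.4 kN.
C1: 1.35(178.7) + 1.7(41.4) + 0.5(59.5) = 241.25 + 70.38 + 29.75 = 341.38
C2: 1.2(178.7) + 0.7(107.2) + 0.75(41.4) = 214.44 + 75.04 + 31.05 = 320.53
C3: 1.25(178.7) + 0.3(16.2) + 0.3(41.4) + 0.3(59.5) + 0.2(173.9) = 223.38 + 4.86 + 12.42 + 17.85 + 34.78 = 293.29
C4: 1.2(178.7) + 1.6(59.5) + 0.2(41.4) = 214.44 + 95.20 + 8.28 = 317.92
Combination 1 governs: P_u = 341.38 kN.

341.38 kN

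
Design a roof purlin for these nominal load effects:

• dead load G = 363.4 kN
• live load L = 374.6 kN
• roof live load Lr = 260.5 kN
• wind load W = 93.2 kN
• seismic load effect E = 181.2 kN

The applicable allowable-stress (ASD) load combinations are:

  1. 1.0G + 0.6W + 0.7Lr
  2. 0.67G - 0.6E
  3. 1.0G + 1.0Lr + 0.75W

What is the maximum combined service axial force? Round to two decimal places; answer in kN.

693.80 kN

1. 1.0(363.4) + 0.6(93.2) + 0.7(260.5) = 363.40 + 55.92 + 182.35 = 601.67
2. 0.67(363.4) - 0.6(181.2) = 243.48 - 108.72 = 134.76
3. 1.0(363.4) + 1.0(260.5) + 0.75(93.2) = 363.40 + 260.50 + 69.90 = 693.80
Combination 3 governs: N = 693.80 kN.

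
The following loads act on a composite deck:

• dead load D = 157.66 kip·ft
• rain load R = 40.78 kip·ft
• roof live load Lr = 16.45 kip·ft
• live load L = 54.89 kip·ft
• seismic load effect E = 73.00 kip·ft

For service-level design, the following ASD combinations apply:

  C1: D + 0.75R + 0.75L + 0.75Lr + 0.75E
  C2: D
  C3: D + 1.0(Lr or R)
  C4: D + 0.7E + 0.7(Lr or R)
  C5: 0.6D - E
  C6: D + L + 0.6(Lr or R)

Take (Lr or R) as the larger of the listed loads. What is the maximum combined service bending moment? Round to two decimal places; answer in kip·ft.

(Lr or R) → R = 40.78 kip·ft.
C1: 1.0(157.66) + 0.75(40.78) + 0.75(54.89) + 0.75(16.45) + 0.75(73.00) = 296.50
C2: 1.0(157.66) = 157.66
C3: 1.0(157.66) + 1.0(40.78) = 157.66 + 40.78 = 198.44
C4: 1.0(157.66) + 0.7(73.00) + 0.7(40.78) = 157.66 + 51.10 + 28.55 = 237.31
C5: 0.6(157.66) - 1.0(73.00) = 94.60 - 73.00 = 21.60
C6: 1.0(157.66) + 1.0(54.89) + 0.6(40.78) = 157.66 + 54.89 + 24.47 = 237.02
Combination 1 governs: M = 296.50 kip·ft.

296.50 kip·ft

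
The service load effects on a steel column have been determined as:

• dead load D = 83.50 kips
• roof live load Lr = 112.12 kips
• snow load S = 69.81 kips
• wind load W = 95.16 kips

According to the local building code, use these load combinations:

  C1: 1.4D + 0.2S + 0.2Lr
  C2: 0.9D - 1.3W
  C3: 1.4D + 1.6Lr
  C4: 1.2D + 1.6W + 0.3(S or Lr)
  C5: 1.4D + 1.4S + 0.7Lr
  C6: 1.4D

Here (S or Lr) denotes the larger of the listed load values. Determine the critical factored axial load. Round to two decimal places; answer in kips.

296.29 kips

(S or Lr) → Lr = 112.12 kips.
C1: 1.4(83.50) + 0.2(69.81) + 0.2(112.12) = 153.29
C2: 0.9(83.50) - 1.3(95.16) = -48.56
C3: 1.4(83.50) + 1.6(112.12) = 296.29
C4: 1.2(83.50) + 1.6(95.16) + 0.3(112.12) = 286.09
C5: 1.4(83.50) + 1.4(69.81) + 0.7(112.12) = 293.12
C6: 1.4(83.50) = 116.90
The controlling combination is 3, giving 296.29 kips.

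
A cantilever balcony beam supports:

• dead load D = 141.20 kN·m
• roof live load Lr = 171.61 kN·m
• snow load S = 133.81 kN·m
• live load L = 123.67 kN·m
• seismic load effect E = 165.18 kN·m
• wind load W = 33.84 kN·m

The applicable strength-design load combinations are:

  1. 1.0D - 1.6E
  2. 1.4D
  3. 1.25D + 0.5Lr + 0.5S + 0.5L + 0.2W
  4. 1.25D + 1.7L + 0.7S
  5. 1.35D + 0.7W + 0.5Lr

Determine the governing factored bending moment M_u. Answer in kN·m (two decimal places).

480.41 kN·m

1. 1.0(141.20) - 1.6(165.18) = 141.20 - 264.29 = -123.09
2. 1.4(141.20) = 197.68
3. 1.25(141.20) + 0.5(171.61) + 0.5(133.81) + 0.5(123.67) + 0.2(33.84) = 397.81
4. 1.25(141.20) + 1.7(123.67) + 0.7(133.81) = 176.50 + 210.24 + 93.67 = 480.41
5. 1.35(141.20) + 0.7(33.84) + 0.5(171.61) = 300.11
Combination 4 governs: M_u = 480.41 kN·m.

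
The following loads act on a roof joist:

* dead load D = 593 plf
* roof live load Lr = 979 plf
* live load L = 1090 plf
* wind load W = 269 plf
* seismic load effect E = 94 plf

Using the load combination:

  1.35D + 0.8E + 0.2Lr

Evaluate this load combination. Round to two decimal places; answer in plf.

1.35(593) + 0.8(94) + 0.2(979) = 1071.55
w_u = 1071.55 plf.

1071.55 plf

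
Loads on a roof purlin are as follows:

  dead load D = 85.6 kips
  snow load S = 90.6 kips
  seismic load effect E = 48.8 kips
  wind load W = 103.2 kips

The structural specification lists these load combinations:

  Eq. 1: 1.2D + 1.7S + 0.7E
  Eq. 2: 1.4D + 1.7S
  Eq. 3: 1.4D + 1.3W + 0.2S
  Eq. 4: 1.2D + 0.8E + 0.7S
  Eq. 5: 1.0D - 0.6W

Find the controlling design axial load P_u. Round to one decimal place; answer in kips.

290.9 kips

Eq. 1: 1.2(85.6) + 1.7(90.6) + 0.7(48.8) = 102.7 + 154.0 + 34.2 = 290.9
Eq. 2: 1.4(85.6) + 1.7(90.6) = 273.9
Eq. 3: 1.4(85.6) + 1.3(103.2) + 0.2(90.6) = 119.8 + 134.2 + 18.1 = 272.1
Eq. 4: 1.2(85.6) + 0.8(48.8) + 0.7(90.6) = 205.2
Eq. 5: 1.0(85.6) - 0.6(103.2) = 85.6 - 61.9 = 23.7
Maximum is from combination 1.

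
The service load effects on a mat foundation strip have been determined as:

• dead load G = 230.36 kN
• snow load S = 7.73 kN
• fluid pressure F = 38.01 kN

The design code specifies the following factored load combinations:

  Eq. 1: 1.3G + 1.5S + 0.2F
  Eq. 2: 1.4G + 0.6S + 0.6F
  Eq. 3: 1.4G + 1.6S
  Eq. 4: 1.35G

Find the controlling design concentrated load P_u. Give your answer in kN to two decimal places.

Eq. 1: 1.3(230.36) + 1.5(7.73) + 0.2(38.01) = 299.47 + 11.60 + 7.60 = 318.67
Eq. 2: 1.4(230.36) + 0.6(7.73) + 0.6(38.01) = 322.50 + 4.64 + 22.81 = 349.95
Eq. 3: 1.4(230.36) + 1.6(7.73) = 322.50 + 12.37 = 334.87
Eq. 4: 1.35(230.36) = 310.99
Combination 2 governs: P_u = 349.95 kN.

349.95 kN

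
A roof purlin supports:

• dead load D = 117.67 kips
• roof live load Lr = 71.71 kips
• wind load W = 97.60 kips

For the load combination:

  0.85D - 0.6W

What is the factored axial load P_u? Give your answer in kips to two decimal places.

41.46 kips

0.85(117.67) - 0.6(97.60) = 100.02 - 58.56 = 41.46
P_u = 41.46 kips.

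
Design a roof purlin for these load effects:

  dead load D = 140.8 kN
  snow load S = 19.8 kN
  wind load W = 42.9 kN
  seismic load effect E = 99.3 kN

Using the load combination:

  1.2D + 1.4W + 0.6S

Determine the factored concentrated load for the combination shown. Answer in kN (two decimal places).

240.90 kN

1.2(140.8) + 1.4(42.9) + 0.6(19.8) = 240.90
P_u = 240.90 kN.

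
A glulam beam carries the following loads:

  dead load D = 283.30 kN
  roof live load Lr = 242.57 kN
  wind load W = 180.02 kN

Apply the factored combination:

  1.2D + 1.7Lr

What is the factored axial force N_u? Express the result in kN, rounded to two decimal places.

1.2(283.30) + 1.7(242.57) = 752.33
N_u = 752.33 kN.

752.33 kN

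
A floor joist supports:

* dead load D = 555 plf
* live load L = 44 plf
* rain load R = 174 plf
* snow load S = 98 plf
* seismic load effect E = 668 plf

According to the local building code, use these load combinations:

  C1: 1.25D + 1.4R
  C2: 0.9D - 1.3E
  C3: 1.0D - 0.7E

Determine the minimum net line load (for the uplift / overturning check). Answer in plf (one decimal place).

C1: 1.25(555) + 1.4(174) = 937.4
C2: 0.9(555) - 1.3(668) = -368.9
C3: 1.0(555) - 0.7(668) = 87.4
Combination 2 gives the minimum: -368.9 plf.

-368.9 plf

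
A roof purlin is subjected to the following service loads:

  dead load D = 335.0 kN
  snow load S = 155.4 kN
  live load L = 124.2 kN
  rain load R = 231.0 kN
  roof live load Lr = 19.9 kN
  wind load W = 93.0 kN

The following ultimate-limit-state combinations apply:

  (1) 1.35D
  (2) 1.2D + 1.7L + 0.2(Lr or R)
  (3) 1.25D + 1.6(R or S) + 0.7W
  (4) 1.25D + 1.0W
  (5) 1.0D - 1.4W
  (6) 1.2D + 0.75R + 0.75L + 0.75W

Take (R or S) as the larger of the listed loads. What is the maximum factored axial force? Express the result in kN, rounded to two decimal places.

853.45 kN

(Lr or R) → R = 231.0 kN; (R or S) → R = 231.0 kN.
(1) 1.35(335.0) = 452.25
(2) 1.2(335.0) + 1.7(124.2) + 0.2(231.0) = 659.34
(3) 1.25(335.0) + 1.6(231.0) + 0.7(93.0) = 853.45
(4) 1.25(335.0) + 1.0(93.0) = 511.75
(5) 1.0(335.0) - 1.4(93.0) = 204.80
(6) 1.2(335.0) + 0.75(231.0) + 0.75(124.2) + 0.75(93.0) = 738.15
The controlling combination is 3, giving 853.45 kN.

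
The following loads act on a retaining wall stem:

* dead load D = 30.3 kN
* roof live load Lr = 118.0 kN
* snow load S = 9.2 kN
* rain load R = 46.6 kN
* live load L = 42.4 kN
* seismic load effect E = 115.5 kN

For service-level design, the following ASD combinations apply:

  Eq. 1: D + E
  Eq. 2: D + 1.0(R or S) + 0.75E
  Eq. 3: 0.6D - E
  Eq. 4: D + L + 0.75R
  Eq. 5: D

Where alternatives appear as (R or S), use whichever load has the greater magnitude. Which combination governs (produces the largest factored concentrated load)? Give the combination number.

Combination 2

(R or S) → R = 46.6 kN.
Eq. 1: 1.0(30.3) + 1.0(115.5) = 145.80
Eq. 2: 1.0(30.3) + 1.0(46.6) + 0.75(115.5) = 163.53
Eq. 3: 0.6(30.3) - 1.0(115.5) = -97.32
Eq. 4: 1.0(30.3) + 1.0(42.4) + 0.75(46.6) = 107.65
Eq. 5: 1.0(30.3) = 30.30
The largest value is 163.53 kN from combination 2.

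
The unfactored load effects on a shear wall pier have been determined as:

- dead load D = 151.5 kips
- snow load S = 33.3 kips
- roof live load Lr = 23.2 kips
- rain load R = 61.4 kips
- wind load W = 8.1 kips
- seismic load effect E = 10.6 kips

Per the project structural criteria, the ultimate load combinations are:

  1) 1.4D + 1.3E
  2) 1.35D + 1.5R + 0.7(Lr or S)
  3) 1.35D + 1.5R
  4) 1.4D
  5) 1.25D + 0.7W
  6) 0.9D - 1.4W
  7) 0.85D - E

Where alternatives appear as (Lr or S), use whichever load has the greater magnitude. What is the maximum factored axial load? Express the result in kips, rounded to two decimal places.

319.94 kips

(Lr or S) → S = 33.3 kips.
1) 1.4(151.5) + 1.3(10.6) = 212.10 + 13.78 = 225.88
2) 1.35(151.5) + 1.5(61.4) + 0.7(33.3) = 204.53 + 92.10 + 23.31 = 319.94
3) 1.35(151.5) + 1.5(61.4) = 204.53 + 92.10 = 296.63
4) 1.4(151.5) = 212.10
5) 1.25(151.5) + 0.7(8.1) = 189.38 + 5.67 = 195.05
6) 0.9(151.5) - 1.4(8.1) = 136.35 - 11.34 = 125.01
7) 0.85(151.5) - 1.0(10.6) = 128.78 - 10.60 = 118.18
Maximum is from combination 2.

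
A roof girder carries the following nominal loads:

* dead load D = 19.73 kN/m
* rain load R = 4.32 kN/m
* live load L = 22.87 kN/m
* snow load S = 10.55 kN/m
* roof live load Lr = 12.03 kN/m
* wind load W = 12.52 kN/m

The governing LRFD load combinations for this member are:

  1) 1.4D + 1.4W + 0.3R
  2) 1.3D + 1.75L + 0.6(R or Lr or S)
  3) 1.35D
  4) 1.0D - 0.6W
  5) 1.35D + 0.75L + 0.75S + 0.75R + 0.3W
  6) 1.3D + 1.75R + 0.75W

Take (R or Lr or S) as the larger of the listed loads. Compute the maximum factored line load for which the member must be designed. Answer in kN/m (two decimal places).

(R or Lr or S) → Lr = 12.03 kN/m.
1) 1.4(19.73) + 1.4(12.52) + 0.3(4.32) = 46.45
2) 1.3(19.73) + 1.75(22.87) + 0.6(12.03) = 72.89
3) 1.35(19.73) = 26.64
4) 1.0(19.73) - 0.6(12.52) = 12.22
5) 1.35(19.73) + 0.75(22.87) + 0.75(10.55) + 0.75(4.32) + 0.3(12.52) = 58.70
6) 1.3(19.73) + 1.75(4.32) + 0.75(12.52) = 42.60
The controlling combination is 2, giving 72.89 kN/m.

72.89 kN/m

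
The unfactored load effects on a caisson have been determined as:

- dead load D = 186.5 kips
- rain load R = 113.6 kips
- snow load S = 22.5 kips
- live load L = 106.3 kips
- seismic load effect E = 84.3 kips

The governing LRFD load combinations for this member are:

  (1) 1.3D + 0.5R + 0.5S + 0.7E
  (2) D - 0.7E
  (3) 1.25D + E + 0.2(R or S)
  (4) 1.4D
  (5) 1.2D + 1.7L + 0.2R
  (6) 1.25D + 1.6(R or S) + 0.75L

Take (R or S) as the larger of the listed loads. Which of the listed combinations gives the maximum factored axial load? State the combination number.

(R or S) → R = 113.6 kips.
(1) 1.3(186.5) + 0.5(113.6) + 0.5(22.5) + 0.7(84.3) = 369.5
(2) 1.0(186.5) - 0.7(84.3) = 186.5 - 59.0 = 127.5
(3) 1.25(186.5) + 1.0(84.3) + 0.2(113.6) = 233.1 + 84.3 + 22.7 = 340.1
(4) 1.4(186.5) = 261.1
(5) 1.2(186.5) + 1.7(106.3) + 0.2(113.6) = 223.8 + 180.7 + 22.7 = 427.2
(6) 1.25(186.5) + 1.6(113.6) + 0.75(106.3) = 233.1 + 181.8 + 79.7 = 494.6
The largest value is 494.6 kips from combination 6.

Combination 6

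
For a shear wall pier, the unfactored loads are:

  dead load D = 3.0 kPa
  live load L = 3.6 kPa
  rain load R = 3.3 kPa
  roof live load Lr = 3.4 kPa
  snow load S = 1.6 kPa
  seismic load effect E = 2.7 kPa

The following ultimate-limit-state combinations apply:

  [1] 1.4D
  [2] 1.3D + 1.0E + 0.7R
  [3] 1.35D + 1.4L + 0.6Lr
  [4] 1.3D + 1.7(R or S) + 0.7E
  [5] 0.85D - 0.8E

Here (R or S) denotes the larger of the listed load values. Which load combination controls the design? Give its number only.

(R or S) → R = 3.3 kPa.
[1] 1.4(3.0) = 4.2
[2] 1.3(3.0) + 1.0(2.7) + 0.7(3.3) = 3.9 + 2.7 + 2.3 = 8.9
[3] 1.35(3.0) + 1.4(3.6) + 0.6(3.4) = 4.1 + 5.0 + 2.0 = 11.1
[4] 1.3(3.0) + 1.7(3.3) + 0.7(2.7) = 3.9 + 5.6 + 1.9 = 11.4
[5] 0.85(3.0) - 0.8(2.7) = 2.6 - 2.2 = 0.4
The largest value is 11.4 kPa from combination 4.

Combination 4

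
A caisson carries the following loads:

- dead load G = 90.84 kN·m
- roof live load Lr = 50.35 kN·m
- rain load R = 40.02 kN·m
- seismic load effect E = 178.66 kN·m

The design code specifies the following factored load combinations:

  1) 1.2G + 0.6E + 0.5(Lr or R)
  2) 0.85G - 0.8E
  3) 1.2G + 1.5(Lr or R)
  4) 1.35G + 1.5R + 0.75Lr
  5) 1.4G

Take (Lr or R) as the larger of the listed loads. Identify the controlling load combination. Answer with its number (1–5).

(Lr or R) → Lr = 50.35 kN·m.
1) 1.2(90.84) + 0.6(178.66) + 0.5(50.35) = 241.38
2) 0.85(90.84) - 0.8(178.66) = -65.71
3) 1.2(90.84) + 1.5(50.35) = 184.53
4) 1.35(90.84) + 1.5(40.02) + 0.75(50.35) = 220.43
5) 1.4(90.84) = 127.18
The largest value is 241.38 kN·m from combination 1.

Combination 1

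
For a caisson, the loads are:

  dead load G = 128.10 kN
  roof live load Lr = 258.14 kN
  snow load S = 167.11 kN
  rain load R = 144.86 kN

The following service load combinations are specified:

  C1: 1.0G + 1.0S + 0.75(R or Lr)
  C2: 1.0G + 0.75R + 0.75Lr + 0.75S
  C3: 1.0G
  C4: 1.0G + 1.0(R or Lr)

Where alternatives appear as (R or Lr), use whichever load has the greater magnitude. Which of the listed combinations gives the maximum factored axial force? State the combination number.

Combination 2

(R or Lr) → Lr = 258.14 kN.
C1: 1.0(128.10) + 1.0(167.11) + 0.75(258.14) = 488.82
C2: 1.0(128.10) + 0.75(144.86) + 0.75(258.14) + 0.75(167.11) = 555.68
C3: 1.0(128.10) = 128.10
C4: 1.0(128.10) + 1.0(258.14) = 386.24
The largest value is 555.68 kN from combination 2.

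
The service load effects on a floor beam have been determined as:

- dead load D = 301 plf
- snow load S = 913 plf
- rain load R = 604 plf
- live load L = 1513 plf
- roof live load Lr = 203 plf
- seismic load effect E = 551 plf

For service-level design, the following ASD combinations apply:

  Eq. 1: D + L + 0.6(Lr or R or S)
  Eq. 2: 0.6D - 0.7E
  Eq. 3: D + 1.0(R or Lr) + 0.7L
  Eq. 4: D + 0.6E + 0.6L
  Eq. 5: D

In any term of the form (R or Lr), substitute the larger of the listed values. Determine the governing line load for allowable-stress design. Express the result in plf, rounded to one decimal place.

2361.8 plf

(Lr or R or S) → S = 913 plf; (R or Lr) → R = 604 plf.
Eq. 1: 1.0(301) + 1.0(1513) + 0.6(913) = 2361.8
Eq. 2: 0.6(301) - 0.7(551) = -205.1
Eq. 3: 1.0(301) + 1.0(604) + 0.7(1513) = 1964.1
Eq. 4: 1.0(301) + 0.6(551) + 0.6(1513) = 1539.4
Eq. 5: 1.0(301) = 301.0
The controlling combination is 1, giving 2361.8 plf.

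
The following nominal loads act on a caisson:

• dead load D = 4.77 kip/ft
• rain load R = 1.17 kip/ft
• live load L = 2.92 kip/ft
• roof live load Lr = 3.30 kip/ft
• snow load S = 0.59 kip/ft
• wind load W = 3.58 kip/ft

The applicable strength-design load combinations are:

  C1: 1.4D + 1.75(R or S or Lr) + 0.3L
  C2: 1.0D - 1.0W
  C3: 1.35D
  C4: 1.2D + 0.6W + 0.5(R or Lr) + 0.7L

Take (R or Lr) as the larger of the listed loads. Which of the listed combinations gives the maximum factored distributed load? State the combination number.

(R or S or Lr) → Lr = 3.30 kip/ft; (R or Lr) → Lr = 3.30 kip/ft.
C1: 1.4(4.77) + 1.75(3.30) + 0.3(2.92) = 13.33
C2: 1.0(4.77) - 1.0(3.58) = 4.77 - 3.58 = 1.19
C3: 1.35(4.77) = 6.44
C4: 1.2(4.77) + 0.6(3.58) + 0.5(3.30) + 0.7(2.92) = 11.57
The largest value is 13.33 kip/ft from combination 1.

Combination 1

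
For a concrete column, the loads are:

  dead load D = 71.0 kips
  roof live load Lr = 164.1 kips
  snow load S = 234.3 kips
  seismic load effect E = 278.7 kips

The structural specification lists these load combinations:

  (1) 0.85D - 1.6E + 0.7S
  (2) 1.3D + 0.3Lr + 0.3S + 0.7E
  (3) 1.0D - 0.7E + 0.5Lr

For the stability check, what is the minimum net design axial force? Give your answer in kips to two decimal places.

-221.56 kips

(1) 0.85(71.0) - 1.6(278.7) + 0.7(234.3) = 60.35 - 445.92 + 164.01 = -221.56
(2) 1.3(71.0) + 0.3(164.1) + 0.3(234.3) + 0.7(278.7) = 92.30 + 49.23 + 70.29 + 195.09 = 406.91
(3) 1.0(71.0) - 0.7(278.7) + 0.5(164.1) = 71.00 - 195.09 + 82.05 = -42.04
Combination 1 gives the minimum: -221.56 kips.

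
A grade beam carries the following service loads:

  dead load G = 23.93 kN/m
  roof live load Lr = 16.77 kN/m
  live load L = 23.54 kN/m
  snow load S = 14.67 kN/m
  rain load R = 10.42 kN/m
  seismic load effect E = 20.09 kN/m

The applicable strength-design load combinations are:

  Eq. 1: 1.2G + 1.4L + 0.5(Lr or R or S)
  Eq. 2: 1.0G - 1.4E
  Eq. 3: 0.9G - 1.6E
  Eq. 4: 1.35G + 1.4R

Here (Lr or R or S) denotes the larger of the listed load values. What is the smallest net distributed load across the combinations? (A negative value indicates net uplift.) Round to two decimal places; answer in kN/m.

-10.61 kN/m

(Lr or R or S) → Lr = 16.77 kN/m.
Eq. 1: 1.2(23.93) + 1.4(23.54) + 0.5(16.77) = 70.06
Eq. 2: 1.0(23.93) - 1.4(20.09) = -4.20
Eq. 3: 0.9(23.93) - 1.6(20.09) = -10.61
Eq. 4: 1.35(23.93) + 1.4(10.42) = 46.89
Combination 3 gives the minimum: -10.61 kN/m.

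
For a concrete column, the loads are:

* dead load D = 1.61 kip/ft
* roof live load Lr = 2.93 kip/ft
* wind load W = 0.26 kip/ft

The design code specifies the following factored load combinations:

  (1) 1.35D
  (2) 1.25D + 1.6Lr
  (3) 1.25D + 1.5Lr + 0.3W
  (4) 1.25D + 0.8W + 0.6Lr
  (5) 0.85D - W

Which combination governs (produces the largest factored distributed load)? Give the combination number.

Combination 2

(1) 1.35(1.61) = 2.17
(2) 1.25(1.61) + 1.6(2.93) = 2.01 + 4.69 = 6.70
(3) 1.25(1.61) + 1.5(2.93) + 0.3(0.26) = 2.01 + 4.40 + 0.08 = 6.49
(4) 1.25(1.61) + 0.8(0.26) + 0.6(2.93) = 2.01 + 0.21 + 1.76 = 3.98
(5) 0.85(1.61) - 1.0(0.26) = 1.37 - 0.26 = 1.11
The largest value is 6.70 kip/ft from combination 2.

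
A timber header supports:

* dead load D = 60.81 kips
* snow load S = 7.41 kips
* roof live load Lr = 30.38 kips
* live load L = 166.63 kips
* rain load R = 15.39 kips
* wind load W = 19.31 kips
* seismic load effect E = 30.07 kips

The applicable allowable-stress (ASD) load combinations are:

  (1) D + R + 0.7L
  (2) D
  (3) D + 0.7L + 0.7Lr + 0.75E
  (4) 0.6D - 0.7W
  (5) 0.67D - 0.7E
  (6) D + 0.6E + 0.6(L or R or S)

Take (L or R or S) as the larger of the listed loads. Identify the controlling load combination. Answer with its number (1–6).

(L or R or S) → L = 166.63 kips.
(1) 1.0(60.81) + 1.0(15.39) + 0.7(166.63) = 60.81 + 15.39 + 116.64 = 192.84
(2) 1.0(60.81) = 60.81
(3) 1.0(60.81) + 0.7(166.63) + 0.7(30.38) + 0.75(30.07) = 60.81 + 116.64 + 21.27 + 22.55 = 221.27
(4) 0.6(60.81) - 0.7(19.31) = 36.49 - 13.52 = 22.97
(5) 0.67(60.81) - 0.7(30.07) = 40.74 - 21.05 = 19.69
(6) 1.0(60.81) + 0.6(30.07) + 0.6(166.63) = 60.81 + 18.04 + 99.98 = 178.83
The largest value is 221.27 kips from combination 3.

Combination 3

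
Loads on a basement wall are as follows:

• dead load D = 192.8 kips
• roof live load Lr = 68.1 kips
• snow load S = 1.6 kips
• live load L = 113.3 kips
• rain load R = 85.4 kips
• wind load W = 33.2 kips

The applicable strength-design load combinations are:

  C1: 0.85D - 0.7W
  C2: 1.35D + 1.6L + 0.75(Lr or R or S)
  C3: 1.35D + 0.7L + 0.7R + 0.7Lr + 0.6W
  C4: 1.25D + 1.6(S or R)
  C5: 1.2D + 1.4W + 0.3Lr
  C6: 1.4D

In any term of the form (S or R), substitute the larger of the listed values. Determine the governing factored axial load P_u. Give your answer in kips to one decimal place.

505.6 kips

(Lr or R or S) → R = 85.4 kips; (S or R) → R = 85.4 kips.
C1: 0.85(192.8) - 0.7(33.2) = 140.6
C2: 1.35(192.8) + 1.6(113.3) + 0.75(85.4) = 505.6
C3: 1.35(192.8) + 0.7(113.3) + 0.7(85.4) + 0.7(68.1) + 0.6(33.2) = 260.3 + 79.3 + 59.8 + 47.7 + 19.9 = 467.0
C4: 1.25(192.8) + 1.6(85.4) = 241.0 + 136.6 = 377.6
C5: 1.2(192.8) + 1.4(33.2) + 0.3(68.1) = 231.4 + 46.5 + 20.4 = 298.3
C6: 1.4(192.8) = 269.9
The controlling combination is 2, giving 505.6 kips.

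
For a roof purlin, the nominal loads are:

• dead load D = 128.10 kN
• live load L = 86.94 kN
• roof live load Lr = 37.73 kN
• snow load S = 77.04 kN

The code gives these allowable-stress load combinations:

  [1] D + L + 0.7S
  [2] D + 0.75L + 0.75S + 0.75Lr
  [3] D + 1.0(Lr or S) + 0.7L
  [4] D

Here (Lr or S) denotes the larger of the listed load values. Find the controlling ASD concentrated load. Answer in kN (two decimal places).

(Lr or S) → S = 77.04 kN.
[1] 1.0(128.10) + 1.0(86.94) + 0.7(77.04) = 128.10 + 86.94 + 53.93 = 268.97
[2] 1.0(128.10) + 0.75(86.94) + 0.75(77.04) + 0.75(37.73) = 279.38
[3] 1.0(128.10) + 1.0(77.04) + 0.7(86.94) = 128.10 + 77.04 + 60.86 = 266.00
[4] 1.0(128.10) = 128.10
The controlling combination is 2, giving 279.38 kN.

279.38 kN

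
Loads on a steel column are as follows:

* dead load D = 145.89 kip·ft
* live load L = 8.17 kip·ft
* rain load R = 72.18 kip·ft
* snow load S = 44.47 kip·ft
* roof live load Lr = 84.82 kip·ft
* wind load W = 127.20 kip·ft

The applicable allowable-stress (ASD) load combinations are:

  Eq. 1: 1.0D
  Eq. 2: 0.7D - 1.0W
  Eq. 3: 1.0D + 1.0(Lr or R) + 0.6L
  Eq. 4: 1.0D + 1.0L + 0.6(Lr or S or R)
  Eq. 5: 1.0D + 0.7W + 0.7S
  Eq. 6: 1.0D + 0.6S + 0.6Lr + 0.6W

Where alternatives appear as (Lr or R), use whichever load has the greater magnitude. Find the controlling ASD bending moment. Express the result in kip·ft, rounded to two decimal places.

(Lr or R) → Lr = 84.82 kip·ft; (Lr or S or R) → Lr = 84.82 kip·ft.
Eq. 1: 1.0(145.89) = 145.89
Eq. 2: 0.7(145.89) - 1.0(127.20) = 102.12 - 127.20 = -25.08
Eq. 3: 1.0(145.89) + 1.0(84.82) + 0.6(8.17) = 145.89 + 84.82 + 4.90 = 235.61
Eq. 4: 1.0(145.89) + 1.0(8.17) + 0.6(84.82) = 145.89 + 8.17 + 50.89 = 204.95
Eq. 5: 1.0(145.89) + 0.7(127.20) + 0.7(44.47) = 145.89 + 89.04 + 31.13 = 266.06
Eq. 6: 1.0(145.89) + 0.6(44.47) + 0.6(84.82) + 0.6(127.20) = 145.89 + 26.68 + 50.89 + 76.32 = 299.78
Maximum is from combination 6.

299.78 kip·ft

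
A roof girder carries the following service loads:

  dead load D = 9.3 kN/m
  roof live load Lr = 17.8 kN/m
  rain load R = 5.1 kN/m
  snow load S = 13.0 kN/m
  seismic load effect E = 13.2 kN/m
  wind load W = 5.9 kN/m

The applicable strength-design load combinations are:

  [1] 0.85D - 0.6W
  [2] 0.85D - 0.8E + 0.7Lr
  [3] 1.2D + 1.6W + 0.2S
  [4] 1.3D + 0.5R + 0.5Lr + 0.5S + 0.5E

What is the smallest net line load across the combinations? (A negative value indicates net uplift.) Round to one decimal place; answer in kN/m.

[1] 0.85(9.3) - 0.6(5.9) = 7.9 - 3.5 = 4.4
[2] 0.85(9.3) - 0.8(13.2) + 0.7(17.8) = 7.9 - 10.6 + 12.5 = 9.8
[3] 1.2(9.3) + 1.6(5.9) + 0.2(13.0) = 11.2 + 9.4 + 2.6 = 23.2
[4] 1.3(9.3) + 0.5(5.1) + 0.5(17.8) + 0.5(13.0) + 0.5(13.2) = 36.6
Combination 1 gives the minimum: 4.4 kN/m.

4.4 kN/m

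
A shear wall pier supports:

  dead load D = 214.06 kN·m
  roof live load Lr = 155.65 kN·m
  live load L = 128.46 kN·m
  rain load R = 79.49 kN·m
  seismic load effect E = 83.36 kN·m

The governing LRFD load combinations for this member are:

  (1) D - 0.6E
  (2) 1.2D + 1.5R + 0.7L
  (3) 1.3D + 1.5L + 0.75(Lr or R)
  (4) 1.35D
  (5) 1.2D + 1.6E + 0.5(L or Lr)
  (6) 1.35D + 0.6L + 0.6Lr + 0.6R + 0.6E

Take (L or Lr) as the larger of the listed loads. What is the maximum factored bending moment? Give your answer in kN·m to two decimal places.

(Lr or R) → Lr = 155.65 kN·m; (L or Lr) → Lr = 155.65 kN·m.
(1) 1.0(214.06) - 0.6(83.36) = 214.06 - 50.02 = 164.04
(2) 1.2(214.06) + 1.5(79.49) + 0.7(128.46) = 256.87 + 119.24 + 89.92 = 466.03
(3) 1.3(214.06) + 1.5(128.46) + 0.75(155.65) = 278.28 + 192.69 + 116.74 = 587.71
(4) 1.35(214.06) = 288.98
(5) 1.2(214.06) + 1.6(83.36) + 0.5(155.65) = 468.07
(6) 1.35(214.06) + 0.6(128.46) + 0.6(155.65) + 0.6(79.49) + 0.6(83.36) = 288.98 + 77.08 + 93.39 + 47.69 + 50.02 = 557.16
Combination 3 governs: M_u = 587.71 kN·m.

587.71 kN·m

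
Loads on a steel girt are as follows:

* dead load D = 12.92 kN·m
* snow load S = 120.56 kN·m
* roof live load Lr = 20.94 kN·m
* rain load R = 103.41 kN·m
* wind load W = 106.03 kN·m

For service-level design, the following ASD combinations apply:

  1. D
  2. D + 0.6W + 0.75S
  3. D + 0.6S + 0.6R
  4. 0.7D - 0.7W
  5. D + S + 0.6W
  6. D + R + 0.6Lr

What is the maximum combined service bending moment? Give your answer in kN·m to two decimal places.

1. 1.0(12.92) = 12.92
2. 1.0(12.92) + 0.6(106.03) + 0.75(120.56) = 12.92 + 63.62 + 90.42 = 166.96
3. 1.0(12.92) + 0.6(120.56) + 0.6(103.41) = 147.30
4. 0.7(12.92) - 0.7(106.03) = 9.04 - 74.22 = -65.18
5. 1.0(12.92) + 1.0(120.56) + 0.6(106.03) = 12.92 + 120.56 + 63.62 = 197.10
6. 1.0(12.92) + 1.0(103.41) + 0.6(20.94) = 12.92 + 103.41 + 12.56 = 128.89
The controlling combination is 5, giving 197.10 kN·m.

197.10 kN·m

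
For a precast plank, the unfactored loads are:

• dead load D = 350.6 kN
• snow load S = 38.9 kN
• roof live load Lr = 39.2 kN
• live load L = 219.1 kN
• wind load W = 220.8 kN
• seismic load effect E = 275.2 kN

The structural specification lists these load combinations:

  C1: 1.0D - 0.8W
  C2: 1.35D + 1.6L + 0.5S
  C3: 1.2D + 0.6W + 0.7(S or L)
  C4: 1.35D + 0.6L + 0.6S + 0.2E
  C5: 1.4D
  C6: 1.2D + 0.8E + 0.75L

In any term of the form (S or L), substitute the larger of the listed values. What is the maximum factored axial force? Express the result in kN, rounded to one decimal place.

843.3 kN

(S or L) → L = 219.1 kN.
C1: 1.0(350.6) - 0.8(220.8) = 350.6 - 176.6 = 174.0
C2: 1.35(350.6) + 1.6(219.1) + 0.5(38.9) = 843.3
C3: 1.2(350.6) + 0.6(220.8) + 0.7(219.1) = 420.7 + 132.5 + 153.4 = 706.6
C4: 1.35(350.6) + 0.6(219.1) + 0.6(38.9) + 0.2(275.2) = 683.2
C5: 1.4(350.6) = 490.8
C6: 1.2(350.6) + 0.8(275.2) + 0.75(219.1) = 420.7 + 220.2 + 164.3 = 805.2
The controlling combination is 2, giving 843.3 kN.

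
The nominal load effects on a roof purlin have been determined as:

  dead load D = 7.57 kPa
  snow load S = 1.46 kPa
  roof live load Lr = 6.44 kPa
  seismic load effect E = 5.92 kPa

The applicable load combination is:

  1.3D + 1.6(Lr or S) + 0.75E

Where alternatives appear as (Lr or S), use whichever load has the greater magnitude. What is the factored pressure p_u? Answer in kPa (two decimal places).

24.59 kPa

(Lr or S) → Lr = 6.44 kPa.
1.3(7.57) + 1.6(6.44) + 0.75(5.92) = 24.59
p_u = 24.59 kPa.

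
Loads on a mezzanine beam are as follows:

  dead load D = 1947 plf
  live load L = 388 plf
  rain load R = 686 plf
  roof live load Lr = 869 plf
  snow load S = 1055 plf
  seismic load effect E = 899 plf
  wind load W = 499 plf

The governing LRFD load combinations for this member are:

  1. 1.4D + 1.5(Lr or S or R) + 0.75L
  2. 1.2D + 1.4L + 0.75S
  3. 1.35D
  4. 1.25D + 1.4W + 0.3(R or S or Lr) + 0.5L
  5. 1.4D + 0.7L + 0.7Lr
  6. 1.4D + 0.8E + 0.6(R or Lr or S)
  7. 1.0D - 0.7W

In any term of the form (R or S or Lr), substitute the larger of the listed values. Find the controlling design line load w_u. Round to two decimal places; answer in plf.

4599.30 plf

(Lr or S or R) → S = 1055 plf; (R or S or Lr) → S = 1055 plf; (R or Lr or S) → S = 1055 plf.
1. 1.4(1947) + 1.5(1055) + 0.75(388) = 4599.30
2. 1.2(1947) + 1.4(388) + 0.75(1055) = 3670.85
3. 1.35(1947) = 2628.45
4. 1.25(1947) + 1.4(499) + 0.3(1055) + 0.5(388) = 3642.85
5. 1.4(1947) + 0.7(388) + 0.7(869) = 3605.70
6. 1.4(1947) + 0.8(899) + 0.6(1055) = 4078.00
7. 1.0(1947) - 0.7(499) = 1597.70
The controlling combination is 1, giving 4599.30 plf.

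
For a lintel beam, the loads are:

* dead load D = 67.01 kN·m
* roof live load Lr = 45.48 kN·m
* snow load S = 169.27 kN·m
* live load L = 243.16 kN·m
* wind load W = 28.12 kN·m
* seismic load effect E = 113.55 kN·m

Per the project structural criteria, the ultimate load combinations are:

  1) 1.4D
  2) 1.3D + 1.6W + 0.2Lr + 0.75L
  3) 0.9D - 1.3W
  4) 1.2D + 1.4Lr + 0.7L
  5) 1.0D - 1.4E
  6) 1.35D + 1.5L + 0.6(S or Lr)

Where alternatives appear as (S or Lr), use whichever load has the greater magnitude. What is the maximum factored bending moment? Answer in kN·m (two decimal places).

(S or Lr) → S = 169.27 kN·m.
1) 1.4(67.01) = 93.81
2) 1.3(67.01) + 1.6(28.12) + 0.2(45.48) + 0.75(243.16) = 87.11 + 44.99 + 9.10 + 182.37 = 323.57
3) 0.9(67.01) - 1.3(28.12) = 60.31 - 36.56 = 23.75
4) 1.2(67.01) + 1.4(45.48) + 0.7(243.16) = 314.30
5) 1.0(67.01) - 1.4(113.55) = 67.01 - 158.97 = -91.96
6) 1.35(67.01) + 1.5(243.16) + 0.6(169.27) = 556.77
Combination 6 governs: M_u = 556.77 kN·m.

556.77 kN·m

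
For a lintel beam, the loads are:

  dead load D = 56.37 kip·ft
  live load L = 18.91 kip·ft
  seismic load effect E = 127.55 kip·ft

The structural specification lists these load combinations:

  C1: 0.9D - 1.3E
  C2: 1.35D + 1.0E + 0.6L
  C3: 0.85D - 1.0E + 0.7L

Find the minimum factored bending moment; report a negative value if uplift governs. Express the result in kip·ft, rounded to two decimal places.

C1: 0.9(56.37) - 1.3(127.55) = -115.08
C2: 1.35(56.37) + 1.0(127.55) + 0.6(18.91) = 76.10 + 127.55 + 11.35 = 215.00
C3: 0.85(56.37) - 1.0(127.55) + 0.7(18.91) = 47.91 - 127.55 + 13.24 = -66.40
Combination 1 gives the minimum: -115.08 kip·ft.

-115.08 kip·ft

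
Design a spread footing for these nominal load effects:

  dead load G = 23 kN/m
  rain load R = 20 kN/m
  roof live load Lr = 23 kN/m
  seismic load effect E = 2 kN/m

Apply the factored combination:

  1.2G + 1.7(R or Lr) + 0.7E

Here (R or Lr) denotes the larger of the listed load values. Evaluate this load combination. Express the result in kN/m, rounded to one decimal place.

68.1 kN/m

(R or Lr) → Lr = 23 kN/m.
1.2(23) + 1.7(23) + 0.7(2) = 68.1
w_u = 68.1 kN/m.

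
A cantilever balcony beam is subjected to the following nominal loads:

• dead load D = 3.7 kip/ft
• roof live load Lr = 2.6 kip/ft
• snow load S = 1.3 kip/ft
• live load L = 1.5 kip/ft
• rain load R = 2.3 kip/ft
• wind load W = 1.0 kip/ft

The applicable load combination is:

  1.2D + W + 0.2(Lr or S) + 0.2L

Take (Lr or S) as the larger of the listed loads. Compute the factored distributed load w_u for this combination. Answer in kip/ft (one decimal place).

6.3 kip/ft

(Lr or S) → Lr = 2.6 kip/ft.
1.2(3.7) + 1.0(1.0) + 0.2(2.6) + 0.2(1.5) = 6.3
w_u = 6.3 kip/ft.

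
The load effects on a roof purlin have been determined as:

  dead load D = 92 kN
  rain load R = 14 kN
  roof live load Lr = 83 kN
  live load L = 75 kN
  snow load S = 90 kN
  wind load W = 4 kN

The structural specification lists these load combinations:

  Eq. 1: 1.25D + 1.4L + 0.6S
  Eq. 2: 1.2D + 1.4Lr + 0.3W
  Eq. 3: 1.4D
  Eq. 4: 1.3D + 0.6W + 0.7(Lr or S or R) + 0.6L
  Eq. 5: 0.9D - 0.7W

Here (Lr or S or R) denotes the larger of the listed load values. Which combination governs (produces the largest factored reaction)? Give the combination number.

Combination 1

(Lr or S or R) → S = 90 kN.
Eq. 1: 1.25(92) + 1.4(75) + 0.6(90) = 115.00 + 105.00 + 54.00 = 274.00
Eq. 2: 1.2(92) + 1.4(83) + 0.3(4) = 110.40 + 116.20 + 1.20 = 227.80
Eq. 3: 1.4(92) = 128.80
Eq. 4: 1.3(92) + 0.6(4) + 0.7(90) + 0.6(75) = 119.60 + 2.40 + 63.00 + 45.00 = 230.00
Eq. 5: 0.9(92) - 0.7(4) = 82.80 - 2.80 = 80.00
The largest value is 274.00 kN from combination 1.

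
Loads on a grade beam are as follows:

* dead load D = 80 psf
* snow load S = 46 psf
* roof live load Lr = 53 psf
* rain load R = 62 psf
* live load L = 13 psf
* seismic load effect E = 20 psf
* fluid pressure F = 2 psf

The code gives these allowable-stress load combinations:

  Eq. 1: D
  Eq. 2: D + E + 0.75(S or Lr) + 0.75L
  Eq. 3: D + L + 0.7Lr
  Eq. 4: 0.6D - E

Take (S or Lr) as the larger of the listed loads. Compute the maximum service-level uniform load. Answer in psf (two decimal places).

149.50 psf

(S or Lr) → Lr = 53 psf.
Eq. 1: 1.0(80) = 80.00
Eq. 2: 1.0(80) + 1.0(20) + 0.75(53) + 0.75(13) = 80.00 + 20.00 + 39.75 + 9.75 = 149.50
Eq. 3: 1.0(80) + 1.0(13) + 0.7(53) = 80.00 + 13.00 + 37.10 = 130.10
Eq. 4: 0.6(80) - 1.0(20) = 48.00 - 20.00 = 28.00
The controlling combination is 2, giving 149.50 psf.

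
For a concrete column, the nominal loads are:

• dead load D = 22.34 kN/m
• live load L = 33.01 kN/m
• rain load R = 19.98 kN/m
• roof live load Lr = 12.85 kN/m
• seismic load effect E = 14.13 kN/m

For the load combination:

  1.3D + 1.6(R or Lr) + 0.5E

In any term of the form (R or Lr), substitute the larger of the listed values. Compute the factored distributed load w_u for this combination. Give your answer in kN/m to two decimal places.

68.08 kN/m

(R or Lr) → R = 19.98 kN/m.
1.3(22.34) + 1.6(19.98) + 0.5(14.13) = 29.04 + 31.97 + 7.07 = 68.08
w_u = 68.08 kN/m.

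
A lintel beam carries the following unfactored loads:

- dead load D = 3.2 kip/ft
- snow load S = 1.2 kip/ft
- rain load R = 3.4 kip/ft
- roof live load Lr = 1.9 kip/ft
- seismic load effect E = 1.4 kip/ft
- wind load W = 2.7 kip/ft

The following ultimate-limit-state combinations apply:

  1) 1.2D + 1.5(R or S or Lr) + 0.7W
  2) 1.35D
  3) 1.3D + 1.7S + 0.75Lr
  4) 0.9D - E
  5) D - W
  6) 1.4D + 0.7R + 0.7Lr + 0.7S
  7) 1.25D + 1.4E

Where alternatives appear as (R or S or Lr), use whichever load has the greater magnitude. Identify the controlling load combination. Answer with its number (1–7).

Combination 1

(R or S or Lr) → R = 3.4 kip/ft.
1) 1.2(3.2) + 1.5(3.4) + 0.7(2.7) = 10.8
2) 1.35(3.2) = 4.3
3) 1.3(3.2) + 1.7(1.2) + 0.75(1.9) = 7.6
4) 0.9(3.2) - 1.0(1.4) = 1.5
5) 1.0(3.2) - 1.0(2.7) = 0.5
6) 1.4(3.2) + 0.7(3.4) + 0.7(1.9) + 0.7(1.2) = 9.0
7) 1.25(3.2) + 1.4(1.4) = 6.0
The largest value is 10.8 kip/ft from combination 1.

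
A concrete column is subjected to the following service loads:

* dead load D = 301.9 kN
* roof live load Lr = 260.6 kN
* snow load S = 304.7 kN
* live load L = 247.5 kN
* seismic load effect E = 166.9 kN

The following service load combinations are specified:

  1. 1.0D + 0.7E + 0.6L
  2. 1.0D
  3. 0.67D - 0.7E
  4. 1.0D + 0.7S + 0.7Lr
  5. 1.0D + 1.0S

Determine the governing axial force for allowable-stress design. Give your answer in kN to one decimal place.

697.6 kN

1. 1.0(301.9) + 0.7(166.9) + 0.6(247.5) = 301.9 + 116.8 + 148.5 = 567.2
2. 1.0(301.9) = 301.9
3. 0.67(301.9) - 0.7(166.9) = 85.4
4. 1.0(301.9) + 0.7(304.7) + 0.7(260.6) = 301.9 + 213.3 + 182.4 = 697.6
5. 1.0(301.9) + 1.0(304.7) = 301.9 + 304.7 = 606.6
The controlling combination is 4, giving 697.6 kN.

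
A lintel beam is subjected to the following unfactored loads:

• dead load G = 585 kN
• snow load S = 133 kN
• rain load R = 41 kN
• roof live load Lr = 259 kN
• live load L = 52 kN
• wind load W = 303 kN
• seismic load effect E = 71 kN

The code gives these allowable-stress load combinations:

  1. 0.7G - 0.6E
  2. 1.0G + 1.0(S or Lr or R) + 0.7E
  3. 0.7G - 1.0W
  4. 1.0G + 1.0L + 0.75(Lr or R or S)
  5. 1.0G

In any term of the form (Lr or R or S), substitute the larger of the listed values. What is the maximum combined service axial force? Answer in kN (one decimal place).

893.7 kN

(S or Lr or R) → Lr = 259 kN; (Lr or R or S) → Lr = 259 kN.
1. 0.7(585) - 0.6(71) = 366.9
2. 1.0(585) + 1.0(259) + 0.7(71) = 893.7
3. 0.7(585) - 1.0(303) = 106.5
4. 1.0(585) + 1.0(52) + 0.75(259) = 831.3
5. 1.0(585) = 585.0
Combination 2 governs: N = 893.7 kN.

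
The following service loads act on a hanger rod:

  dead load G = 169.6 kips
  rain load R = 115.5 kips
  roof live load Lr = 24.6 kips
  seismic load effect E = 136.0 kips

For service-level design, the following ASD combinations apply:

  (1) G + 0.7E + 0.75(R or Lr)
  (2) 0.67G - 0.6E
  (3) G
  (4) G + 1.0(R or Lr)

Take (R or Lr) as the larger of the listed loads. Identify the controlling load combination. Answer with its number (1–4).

Combination 1

(R or Lr) → R = 115.5 kips.
(1) 1.0(169.6) + 0.7(136.0) + 0.75(115.5) = 351.4
(2) 0.67(169.6) - 0.6(136.0) = 32.0
(3) 1.0(169.6) = 169.6
(4) 1.0(169.6) + 1.0(115.5) = 285.1
The largest value is 351.4 kips from combination 1.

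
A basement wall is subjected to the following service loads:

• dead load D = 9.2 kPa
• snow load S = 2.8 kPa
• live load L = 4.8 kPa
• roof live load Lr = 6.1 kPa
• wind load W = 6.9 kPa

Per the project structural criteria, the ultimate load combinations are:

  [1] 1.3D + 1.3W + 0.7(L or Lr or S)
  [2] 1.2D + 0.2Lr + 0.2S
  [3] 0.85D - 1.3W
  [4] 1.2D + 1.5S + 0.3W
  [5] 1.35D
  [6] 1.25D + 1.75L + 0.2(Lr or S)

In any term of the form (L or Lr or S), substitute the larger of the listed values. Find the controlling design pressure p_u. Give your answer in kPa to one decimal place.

(L or Lr or S) → Lr = 6.1 kPa; (Lr or S) → Lr = 6.1 kPa.
[1] 1.3(9.2) + 1.3(6.9) + 0.7(6.1) = 25.2
[2] 1.2(9.2) + 0.2(6.1) + 0.2(2.8) = 11.0 + 1.2 + 0.6 = 12.8
[3] 0.85(9.2) - 1.3(6.9) = 7.8 - 9.0 = -1.2
[4] 1.2(9.2) + 1.5(2.8) + 0.3(6.9) = 11.0 + 4.2 + 2.1 = 17.3
[5] 1.35(9.2) = 12.4
[6] 1.25(9.2) + 1.75(4.8) + 0.2(6.1) = 11.5 + 8.4 + 1.2 = 21.1
Combination 1 governs: p_u = 25.2 kPa.

25.2 kPa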